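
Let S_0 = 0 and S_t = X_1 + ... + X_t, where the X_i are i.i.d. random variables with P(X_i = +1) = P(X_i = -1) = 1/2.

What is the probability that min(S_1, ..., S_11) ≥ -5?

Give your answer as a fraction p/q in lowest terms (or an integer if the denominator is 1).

Answer: 957/1024

Derivation:
Let f(t,s) = #length-t paths at position s with S_1..S_t all ≥ -5.
f(t,s) = f(t-1,s-1) + f(t-1,s+1) for s ≥ -5; f(t,s) = 0 for s < -5.
t=0: f(0,0)=1
t=1: f(1,-1)=1 f(1,1)=1
t=2: f(2,-2)=1 f(2,0)=2 f(2,2)=1
t=3: f(3,-3)=1 f(3,-1)=3 f(3,1)=3 f(3,3)=1
t=4: f(4,-4)=1 f(4,-2)=4 f(4,0)=6 f(4,2)=4 f(4,4)=1
t=5: f(5,-5)=1 f(5,-3)=5 f(5,-1)=10 f(5,1)=10 f(5,3)=5 f(5,5)=1
t=6: f(6,-4)=6 f(6,-2)=15 f(6,0)=20 f(6,2)=15 f(6,4)=6 f(6,6)=1
t=7: f(7,-5)=6 f(7,-3)=21 f(7,-1)=35 f(7,1)=35 f(7,3)=21 f(7,5)=7 f(7,7)=1
t=8: f(8,-4)=27 f(8,-2)=56 f(8,0)=70 f(8,2)=56 f(8,4)=28 f(8,6)=8 f(8,8)=1
t=9: f(9,-5)=27 f(9,-3)=83 f(9,-1)=126 f(9,1)=126 f(9,3)=84 f(9,5)=36 f(9,7)=9 f(9,9)=1
t=10: f(10,-4)=110 f(10,-2)=209 f(10,0)=252 f(10,2)=210 f(10,4)=120 f(10,6)=45 f(10,8)=10 f(10,10)=1
t=11: f(11,-5)=110 f(11,-3)=319 f(11,-1)=461 f(11,1)=462 f(11,3)=330 f(11,5)=165 f(11,7)=55 f(11,9)=11 f(11,11)=1
Σ_s f(11,s) = 1914
P = 1914/2048 = 957/1024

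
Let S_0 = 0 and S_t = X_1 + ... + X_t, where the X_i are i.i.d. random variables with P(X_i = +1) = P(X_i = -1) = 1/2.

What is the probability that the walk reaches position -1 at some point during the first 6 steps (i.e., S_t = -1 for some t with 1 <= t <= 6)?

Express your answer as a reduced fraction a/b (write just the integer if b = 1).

Count via complement. Let g(t,s) = #length-t paths at position s with S_1..S_t all ≠ -1.
g(t,s) = g(t-1,s-1) + g(t-1,s+1) for s ≠ -1; g(t,-1) = 0.
t=0: g(0,0)=1
t=1: g(1,1)=1
t=2: g(2,0)=1 g(2,2)=1
t=3: g(3,1)=2 g(3,3)=1
t=4: g(4,0)=2 g(4,2)=3 g(4,4)=1
t=5: g(5,1)=5 g(5,3)=4 g(5,5)=1
t=6: g(6,0)=5 g(6,2)=9 g(6,4)=5 g(6,6)=1
Paths never hitting -1: Σ_s g(6,s) = 20
Paths hitting -1: 2^6 - 20 = 44
P = 44/64 = 11/16

Answer: 11/16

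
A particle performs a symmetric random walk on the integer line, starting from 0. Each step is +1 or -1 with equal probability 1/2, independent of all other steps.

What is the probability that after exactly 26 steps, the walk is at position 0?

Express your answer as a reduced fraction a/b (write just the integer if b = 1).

To return to 0 after 26 steps: need exactly 13 steps of +1 and 13 of -1.
Favorable paths: C(26,13) = 10400600
Total paths: 2^26 = 67108864
P = 10400600/67108864 = 1300075/8388608

Answer: 1300075/8388608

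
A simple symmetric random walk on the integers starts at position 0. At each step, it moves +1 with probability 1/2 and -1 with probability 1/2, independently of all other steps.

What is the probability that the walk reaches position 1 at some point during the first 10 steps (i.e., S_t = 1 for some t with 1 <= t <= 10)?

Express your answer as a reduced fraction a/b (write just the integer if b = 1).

Answer: 193/256

Derivation:
Count via complement. Let g(t,s) = #length-t paths at position s with S_1..S_t all ≠ 1.
g(t,s) = g(t-1,s-1) + g(t-1,s+1) for s ≠ 1; g(t,1) = 0.
t=0: g(0,0)=1
t=1: g(1,-1)=1
t=2: g(2,-2)=1 g(2,0)=1
t=3: g(3,-3)=1 g(3,-1)=2
t=4: g(4,-4)=1 g(4,-2)=3 g(4,0)=2
t=5: g(5,-5)=1 g(5,-3)=4 g(5,-1)=5
t=6: g(6,-6)=1 g(6,-4)=5 g(6,-2)=9 g(6,0)=5
t=7: g(7,-7)=1 g(7,-5)=6 g(7,-3)=14 g(7,-1)=14
t=8: g(8,-8)=1 g(8,-6)=7 g(8,-4)=20 g(8,-2)=28 g(8,0)=14
t=9: g(9,-9)=1 g(9,-7)=8 g(9,-5)=27 g(9,-3)=48 g(9,-1)=42
t=10: g(10,-10)=1 g(10,-8)=9 g(10,-6)=35 g(10,-4)=75 g(10,-2)=90 g(10,0)=42
Paths never hitting 1: Σ_s g(10,s) = 252
Paths hitting 1: 2^10 - 252 = 772
P = 772/1024 = 193/256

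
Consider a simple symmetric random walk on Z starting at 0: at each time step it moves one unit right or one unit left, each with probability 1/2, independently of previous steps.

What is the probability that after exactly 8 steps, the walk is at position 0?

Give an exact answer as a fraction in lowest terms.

Answer: 35/128

Derivation:
To return to 0 after 8 steps: need exactly 4 steps of +1 and 4 of -1.
Favorable paths: C(8,4) = 70
Total paths: 2^8 = 256
P = 70/256 = 35/128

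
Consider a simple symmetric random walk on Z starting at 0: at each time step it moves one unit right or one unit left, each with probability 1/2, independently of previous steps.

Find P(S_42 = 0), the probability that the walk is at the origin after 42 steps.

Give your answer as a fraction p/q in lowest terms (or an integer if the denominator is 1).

Answer: 67282234305/549755813888

Derivation:
To return to 0 after 42 steps: need exactly 21 steps of +1 and 21 of -1.
Favorable paths: C(42,21) = 538257874440
Total paths: 2^42 = 4398046511104
P = 538257874440/4398046511104 = 67282234305/549755813888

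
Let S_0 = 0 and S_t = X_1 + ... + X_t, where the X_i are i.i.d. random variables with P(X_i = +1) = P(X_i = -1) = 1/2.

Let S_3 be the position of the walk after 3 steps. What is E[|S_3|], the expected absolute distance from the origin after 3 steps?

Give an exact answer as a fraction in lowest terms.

S_3 takes values m ≡ 1 (mod 2) with |m| ≤ 3; P(S_3=m) = C(3,(3+m)/2)/2^3.
Total paths: 2^3 = 8
Distribution: P(S=-3)=1/8, P(S=-1)=3/8, P(S=1)=3/8, P(S=3)=1/8
E[|S_3|] = Σ_m |m|·P(S_3=m) = 12/8 = 3/2

Answer: 3/2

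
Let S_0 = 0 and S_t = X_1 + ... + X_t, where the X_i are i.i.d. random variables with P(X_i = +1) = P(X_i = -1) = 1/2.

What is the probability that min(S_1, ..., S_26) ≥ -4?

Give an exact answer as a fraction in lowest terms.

Answer: 705755/1048576

Derivation:
Let f(t,s) = #length-t paths at position s with S_1..S_t all ≥ -4.
f(t,s) = f(t-1,s-1) + f(t-1,s+1) for s ≥ -4; f(t,s) = 0 for s < -4.
t=0: f(0,0)=1
t=1: f(1,-1)=1 f(1,1)=1
t=2: f(2,-2)=1 f(2,0)=2 f(2,2)=1
t=3: f(3,-3)=1 f(3,-1)=3 f(3,1)=3 f(3,3)=1
t=4: f(4,-4)=1 f(4,-2)=4 f(4,0)=6 f(4,2)=4 f(4,4)=1
t=5: f(5,-3)=5 f(5,-1)=10 f(5,1)=10 f(5,3)=5 f(5,5)=1
t=6: f(6,-4)=5 f(6,-2)=15 f(6,0)=20 f(6,2)=15 f(6,4)=6 f(6,6)=1
t=7: f(7,-3)=20 f(7,-1)=35 f(7,1)=35 f(7,3)=21 f(7,5)=7 f(7,7)=1
t=8: f(8,-4)=20 f(8,-2)=55 f(8,0)=70 f(8,2)=56 f(8,4)=28 f(8,6)=8 f(8,8)=1
t=9: f(9,-3)=75 f(9,-1)=125 f(9,1)=126 f(9,3)=84 f(9,5)=36 f(9,7)=9 f(9,9)=1
t=10: f(10,-4)=75 f(10,-2)=200 f(10,0)=251 f(10,2)=210 f(10,4)=120 f(10,6)=45 f(10,8)=10 f(10,10)=1
t=11: f(11,-3)=275 f(11,-1)=451 f(11,1)=461 f(11,3)=330 f(11,5)=165 f(11,7)=55 f(11,9)=11 f(11,11)=1
t=12: f(12,-4)=275 f(12,-2)=726 f(12,0)=912 f(12,2)=791 f(12,4)=495 f(12,6)=220 f(12,8)=66 f(12,10)=12 f(12,12)=1
t=13: f(13,-3)=1001 f(13,-1)=1638 f(13,1)=1703 f(13,3)=1286 f(13,5)=715 f(13,7)=286 f(13,9)=78 f(13,11)=13 f(13,13)=1
t=14: f(14,-4)=1001 f(14,-2)=2639 f(14,0)=3341 f(14,2)=2989 f(14,4)=2001 f(14,6)=1001 f(14,8)=364 f(14,10)=91 f(14,12)=14 f(14,14)=1
t=15: f(15,-3)=3640 f(15,-1)=5980 f(15,1)=6330 f(15,3)=4990 f(15,5)=3002 f(15,7)=1365 f(15,9)=455 f(15,11)=105 f(15,13)=15 f(15,15)=1
t=16: f(16,-4)=3640 f(16,-2)=9620 f(16,0)=12310 f(16,2)=11320 f(16,4)=7992 f(16,6)=4367 f(16,8)=1820 f(16,10)=560 f(16,12)=120 f(16,14)=16 f(16,16)=1
t=17: f(17,-3)=13260 f(17,-1)=21930 f(17,1)=23630 f(17,3)=19312 f(17,5)=12359 f(17,7)=6187 f(17,9)=2380 f(17,11)=680 f(17,13)=136 f(17,15)=17 f(17,17)=1
t=18: f(18,-4)=13260 f(18,-2)=35190 f(18,0)=45560 f(18,2)=42942 f(18,4)=31671 f(18,6)=18546 f(18,8)=8567 f(18,10)=3060 f(18,12)=816 f(18,14)=153 f(18,16)=18 f(18,18)=1
t=19: f(19,-3)=48450 f(19,-1)=80750 f(19,1)=88502 f(19,3)=74613 f(19,5)=50217 f(19,7)=27113 f(19,9)=11627 f(19,11)=3876 f(19,13)=969 f(19,15)=171 f(19,17)=19 f(19,19)=1
t=20: f(20,-4)=48450 f(20,-2)=129200 f(20,0)=169252 f(20,2)=163115 f(20,4)=124830 f(20,6)=77330 f(20,8)=38740 f(20,10)=15503 f(20,12)=4845 f(20,14)=1140 f(20,16)=190 f(20,18)=20 f(20,20)=1
t=21: f(21,-3)=177650 f(21,-1)=298452 f(21,1)=332367 f(21,3)=287945 f(21,5)=202160 f(21,7)=116070 f(21,9)=54243 f(21,11)=20348 f(21,13)=5985 f(21,15)=1330 f(21,17)=210 f(21,19)=21 f(21,21)=1
t=22: f(22,-4)=177650 f(22,-2)=476102 f(22,0)=630819 f(22,2)=620312 f(22,4)=490105 f(22,6)=318230 f(22,8)=170313 f(22,10)=74591 f(22,12)=26333 f(22,14)=7315 f(22,16)=1540 f(22,18)=231 f(22,20)=22 f(22,22)=1
t=23: f(23,-3)=653752 f(23,-1)=1106921 f(23,1)=1251131 f(23,3)=1110417 f(23,5)=808335 f(23,7)=488543 f(23,9)=244904 f(23,11)=100924 f(23,13)=33648 f(23,15)=8855 f(23,17)=1771 f(23,19)=253 f(23,21)=23 f(23,23)=1
t=24: f(24,-4)=653752 f(24,-2)=1760673 f(24,0)=2358052 f(24,2)=2361548 f(24,4)=1918752 f(24,6)=1296878 f(24,8)=733447 f(24,10)=345828 f(24,12)=134572 f(24,14)=42503 f(24,16)=10626 f(24,18)=2024 f(24,20)=276 f(24,22)=24 f(24,24)=1
t=25: f(25,-3)=2414425 f(25,-1)=4118725 f(25,1)=4719600 f(25,3)=4280300 f(25,5)=3215630 f(25,7)=2030325 f(25,9)=1079275 f(25,11)=480400 f(25,13)=177075 f(25,15)=53129 f(25,17)=12650 f(25,19)=2300 f(25,21)=300 f(25,23)=25 f(25,25)=1
t=26: f(26,-4)=2414425 f(26,-2)=6533150 f(26,0)=8838325 f(26,2)=8999900 f(26,4)=7495930 f(26,6)=5245955 f(26,8)=3109600 f(26,10)=1559675 f(26,12)=657475 f(26,14)=230204 f(26,16)=65779 f(26,18)=14950 f(26,20)=2600 f(26,22)=325 f(26,24)=26 f(26,26)=1
Σ_s f(26,s) = 45168320
P = 45168320/67108864 = 705755/1048576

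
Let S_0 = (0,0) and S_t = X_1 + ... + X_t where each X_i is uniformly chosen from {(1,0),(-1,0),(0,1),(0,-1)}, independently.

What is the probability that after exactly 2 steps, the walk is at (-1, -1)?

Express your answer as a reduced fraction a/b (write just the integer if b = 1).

Let h be the number of horizontal steps (so 2-h are vertical). To end at (-1,-1) need (h-1)/2 right-steps and ((2-h)-1)/2 up-steps.
Sum over h with 1 ≤ h ≤ 1, h ≡ 1 (mod 2), 2-h ≡ 1 (mod 2):
h=1: C(2,1)·C(1,0)·C(1,0) = 2·1·1 = 2
Total favorable: 2
Total paths: 4^2 = 16
P = 2/16 = 1/8

Answer: 1/8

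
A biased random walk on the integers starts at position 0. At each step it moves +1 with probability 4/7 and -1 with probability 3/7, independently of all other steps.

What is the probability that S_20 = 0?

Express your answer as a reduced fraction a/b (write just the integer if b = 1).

Answer: 11439604544569344/79792266297612001

Derivation:
To be at 0 after 20 steps: need exactly 10 steps of +1 and 10 of -1.
Number of such sequences: C(20,10) = 184756
Each has probability (4/7)^10 · (3/7)^10 = 61917364224/79792266297612001
P = 184756 · 61917364224/79792266297612001 = 11439604544569344/79792266297612001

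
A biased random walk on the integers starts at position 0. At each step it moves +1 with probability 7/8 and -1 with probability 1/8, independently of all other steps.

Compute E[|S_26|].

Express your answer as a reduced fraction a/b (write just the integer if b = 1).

S_26 takes values m ≡ 0 (mod 2) with |m| ≤ 26; P(S_26=m) = C(26,(26+m)/2) · (7/8)^((26+m)/2) · (1/8)^((26-m)/2).
Distribution: P(S=-26)=1/302231454903657293676544, P(S=-24)=91/151115727451828646838272, P(S=-22)=15925/302231454903657293676544, P(S=-20)=111475/37778931862957161709568, P(S=-18)=17947475/151115727451828646838272, P(S=-16)=276391115/75557863725914323419136, P(S=-14)=13543164635/151115727451828646838272, P(S=-12)=67715823175/37778931862957161709568, P(S=-10)=9006204482275/302231454903657293676544, P(S=-8)=63043431375925/151115727451828646838272, P(S=-6)=1500433666747015/302231454903657293676544, P(S=-4)=954821424293555/18889465931478580854784, P(S=-2)=33418749850274425/75557863725914323419136, P(S=0)=125962980204880525/37778931862957161709568, P(S=2)=1637518742663446825/75557863725914323419136, P(S=4)=2292526239728825555/18889465931478580854784, P(S=6)=176524520459119567735/302231454903657293676544, P(S=8)=363432836239363815925/151115727451828646838272, P(S=10)=2544029853675546711475/302231454903657293676544, P(S=12)=937274156617306683175/37778931862957161709568, P(S=14)=9185286734849605495115/151115727451828646838272, P(S=16)=9185286734849605495115/75557863725914323419136, P(S=18)=29225912338157835666275/151115727451828646838272, P(S=20)=8894842885526297811475/37778931862957161709568, P(S=22)=62263900198684084680325/302231454903657293676544, P(S=24)=17433892055631543710491/151115727451828646838272, P(S=26)=9387480337647754305649/302231454903657293676544
E[|S_26|] = Σ_m |m|·P(S_26=m) = 368344627984685724826831/18889465931478580854784

Answer: 368344627984685724826831/18889465931478580854784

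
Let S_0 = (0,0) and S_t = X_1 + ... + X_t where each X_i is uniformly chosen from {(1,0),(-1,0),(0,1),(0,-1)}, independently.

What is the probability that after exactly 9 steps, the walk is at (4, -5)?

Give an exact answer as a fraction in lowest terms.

Answer: 63/131072

Derivation:
Let h be the number of horizontal steps (so 9-h are vertical). To end at (4,-5) need (h+4)/2 right-steps and ((9-h)-5)/2 up-steps.
Sum over h with 4 ≤ h ≤ 4, h ≡ 0 (mod 2), 9-h ≡ 1 (mod 2):
h=4: C(9,4)·C(4,4)·C(5,0) = 126·1·1 = 126
Total favorable: 126
Total paths: 4^9 = 262144
P = 126/262144 = 63/131072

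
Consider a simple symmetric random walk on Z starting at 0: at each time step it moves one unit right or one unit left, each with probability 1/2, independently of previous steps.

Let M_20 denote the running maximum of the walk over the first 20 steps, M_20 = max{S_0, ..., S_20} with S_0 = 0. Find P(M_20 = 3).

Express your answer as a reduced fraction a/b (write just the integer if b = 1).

Answer: 62985/524288

Derivation:
Let M_20 = max(S_0,...,S_20). Use the reflection principle: for j ≥ 1, #{paths with M_20 ≥ j} = #{S_20 ≥ j} + #{S_20 ≥ j+1}.
By reflection, #{M_20 ≥ 3} = #{S_20 ≥ 3} + #{S_20 ≥ 4} = 263950 + 263950 = 527900.
#{M_20 ≥ 4} = #{S_20 ≥ 4} + #{S_20 ≥ 5} = 263950 + 137980 = 401930.
#{M_20 = 3} = 527900 - 401930 = 125970.
P(M_20 = 3) = 125970/1048576 = 62985/524288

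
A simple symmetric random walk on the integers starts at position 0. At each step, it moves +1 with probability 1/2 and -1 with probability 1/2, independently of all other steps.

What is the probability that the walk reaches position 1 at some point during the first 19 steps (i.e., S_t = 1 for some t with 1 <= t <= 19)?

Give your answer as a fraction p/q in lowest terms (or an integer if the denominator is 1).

Answer: 215955/262144

Derivation:
Count via complement. Let g(t,s) = #length-t paths at position s with S_1..S_t all ≠ 1.
g(t,s) = g(t-1,s-1) + g(t-1,s+1) for s ≠ 1; g(t,1) = 0.
t=0: g(0,0)=1
t=1: g(1,-1)=1
t=2: g(2,-2)=1 g(2,0)=1
t=3: g(3,-3)=1 g(3,-1)=2
t=4: g(4,-4)=1 g(4,-2)=3 g(4,0)=2
t=5: g(5,-5)=1 g(5,-3)=4 g(5,-1)=5
t=6: g(6,-6)=1 g(6,-4)=5 g(6,-2)=9 g(6,0)=5
t=7: g(7,-7)=1 g(7,-5)=6 g(7,-3)=14 g(7,-1)=14
t=8: g(8,-8)=1 g(8,-6)=7 g(8,-4)=20 g(8,-2)=28 g(8,0)=14
t=9: g(9,-9)=1 g(9,-7)=8 g(9,-5)=27 g(9,-3)=48 g(9,-1)=42
t=10: g(10,-10)=1 g(10,-8)=9 g(10,-6)=35 g(10,-4)=75 g(10,-2)=90 g(10,0)=42
t=11: g(11,-11)=1 g(11,-9)=10 g(11,-7)=44 g(11,-5)=110 g(11,-3)=165 g(11,-1)=132
t=12: g(12,-12)=1 g(12,-10)=11 g(12,-8)=54 g(12,-6)=154 g(12,-4)=275 g(12,-2)=297 g(12,0)=132
t=13: g(13,-13)=1 g(13,-11)=12 g(13,-9)=65 g(13,-7)=208 g(13,-5)=429 g(13,-3)=572 g(13,-1)=429
t=14: g(14,-14)=1 g(14,-12)=13 g(14,-10)=77 g(14,-8)=273 g(14,-6)=637 g(14,-4)=1001 g(14,-2)=1001 g(14,0)=429
t=15: g(15,-15)=1 g(15,-13)=14 g(15,-11)=90 g(15,-9)=350 g(15,-7)=910 g(15,-5)=1638 g(15,-3)=2002 g(15,-1)=1430
t=16: g(16,-16)=1 g(16,-14)=15 g(16,-12)=104 g(16,-10)=440 g(16,-8)=1260 g(16,-6)=2548 g(16,-4)=3640 g(16,-2)=3432 g(16,0)=1430
t=17: g(17,-17)=1 g(17,-15)=16 g(17,-13)=119 g(17,-11)=544 g(17,-9)=1700 g(17,-7)=3808 g(17,-5)=6188 g(17,-3)=7072 g(17,-1)=4862
t=18: g(18,-18)=1 g(18,-16)=17 g(18,-14)=135 g(18,-12)=663 g(18,-10)=2244 g(18,-8)=5508 g(18,-6)=9996 g(18,-4)=13260 g(18,-2)=11934 g(18,0)=4862
t=19: g(19,-19)=1 g(19,-17)=18 g(19,-15)=152 g(19,-13)=798 g(19,-11)=2907 g(19,-9)=7752 g(19,-7)=15504 g(19,-5)=23256 g(19,-3)=25194 g(19,-1)=16796
Paths never hitting 1: Σ_s g(19,s) = 92378
Paths hitting 1: 2^19 - 92378 = 431910
P = 431910/524288 = 215955/262144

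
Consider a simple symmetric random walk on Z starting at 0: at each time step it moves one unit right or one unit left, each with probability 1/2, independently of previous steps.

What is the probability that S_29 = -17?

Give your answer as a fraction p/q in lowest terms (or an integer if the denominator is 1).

To reach position -17 after 29 steps: need 6 steps of +1 and 23 of -1.
Favorable paths: C(29,6) = 475020
Total paths: 2^29 = 536870912
P = 475020/536870912 = 118755/134217728

Answer: 118755/134217728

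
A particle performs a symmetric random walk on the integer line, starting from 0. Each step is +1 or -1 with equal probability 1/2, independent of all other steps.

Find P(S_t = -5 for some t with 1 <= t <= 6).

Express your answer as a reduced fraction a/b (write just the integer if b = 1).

Answer: 1/32

Derivation:
Count via complement. Let g(t,s) = #length-t paths at position s with S_1..S_t all ≠ -5.
g(t,s) = g(t-1,s-1) + g(t-1,s+1) for s ≠ -5; g(t,-5) = 0.
t=0: g(0,0)=1
t=1: g(1,-1)=1 g(1,1)=1
t=2: g(2,-2)=1 g(2,0)=2 g(2,2)=1
t=3: g(3,-3)=1 g(3,-1)=3 g(3,1)=3 g(3,3)=1
t=4: g(4,-4)=1 g(4,-2)=4 g(4,0)=6 g(4,2)=4 g(4,4)=1
t=5: g(5,-3)=5 g(5,-1)=10 g(5,1)=10 g(5,3)=5 g(5,5)=1
t=6: g(6,-4)=5 g(6,-2)=15 g(6,0)=20 g(6,2)=15 g(6,4)=6 g(6,6)=1
Paths never hitting -5: Σ_s g(6,s) = 62
Paths hitting -5: 2^6 - 62 = 2
P = 2/64 = 1/32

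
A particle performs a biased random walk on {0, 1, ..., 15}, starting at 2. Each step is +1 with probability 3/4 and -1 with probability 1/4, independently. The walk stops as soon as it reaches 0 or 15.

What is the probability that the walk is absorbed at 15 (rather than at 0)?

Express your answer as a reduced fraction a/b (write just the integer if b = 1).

Biased walk: p = 3/4, q = 1/4, r = q/p = 1/3
Gambler's ruin: P(hit 15 before 0 | start at 2) = (1 - r^a)/(1 - r^N)
r^2 = 1/9; r^15 = 1/14348907
P = (1 - 1/9) / (1 - 1/14348907) = 8/9 / 14348906/14348907 = 6377292/7174453

Answer: 6377292/7174453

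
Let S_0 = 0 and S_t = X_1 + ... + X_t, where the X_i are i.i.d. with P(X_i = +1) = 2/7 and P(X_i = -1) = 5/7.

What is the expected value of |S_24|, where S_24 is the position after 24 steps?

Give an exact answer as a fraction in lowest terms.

S_24 takes values m ≡ 0 (mod 2) with |m| ≤ 24; P(S_24=m) = C(24,(24+m)/2) · (2/7)^((24+m)/2) · (5/7)^((24-m)/2).
Distribution: P(S=-24)=59604644775390625/191581231380566414401, P(S=-22)=572204589843750000/191581231380566414401, P(S=-20)=2632141113281250000/191581231380566414401, P(S=-18)=7720947265625000000/191581231380566414401, P(S=-16)=2316284179687500000/27368747340080916343, P(S=-14)=3706054687500000000/27368747340080916343, P(S=-12)=4694335937500000000/27368747340080916343, P(S=-10)=33799218750000000000/191581231380566414401, P(S=-8)=28729335937500000000/191581231380566414401, P(S=-6)=20429750000000000000/191581231380566414401, P(S=-4)=12257850000000000000/191581231380566414401, P(S=-2)=891480000000000000/27368747340080916343, P(S=0)=386308000000000000/27368747340080916343, P(S=2)=142636800000000000/27368747340080916343, P(S=4)=313800960000000000/191581231380566414401, P(S=6)=83680256000000000/191581231380566414401, P(S=8)=18828057600000000/191581231380566414401, P(S=10)=3544104960000000/191581231380566414401, P(S=12)=78757888000000/27368747340080916343, P(S=14)=9948364800000/27368747340080916343, P(S=16)=994836480000/27368747340080916343, P(S=18)=530579456000/191581231380566414401, P(S=20)=28940697600/191581231380566414401, P(S=22)=1006632960/191581231380566414401, P(S=24)=16777216/191581231380566414401
E[|S_24|] = Σ_m |m|·P(S_24=m) = 282635109287181110472/27368747340080916343

Answer: 282635109287181110472/27368747340080916343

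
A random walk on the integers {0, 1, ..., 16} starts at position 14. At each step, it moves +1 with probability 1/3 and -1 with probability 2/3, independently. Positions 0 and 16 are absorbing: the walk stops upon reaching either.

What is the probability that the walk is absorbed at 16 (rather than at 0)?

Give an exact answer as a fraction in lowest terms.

Answer: 5461/21845

Derivation:
Biased walk: p = 1/3, q = 2/3, r = q/p = 2
Gambler's ruin: P(hit 16 before 0 | start at 14) = (1 - r^a)/(1 - r^N)
r^14 = 16384; r^16 = 65536
P = (1 - 16384) / (1 - 65536) = -16383 / -65535 = 5461/21845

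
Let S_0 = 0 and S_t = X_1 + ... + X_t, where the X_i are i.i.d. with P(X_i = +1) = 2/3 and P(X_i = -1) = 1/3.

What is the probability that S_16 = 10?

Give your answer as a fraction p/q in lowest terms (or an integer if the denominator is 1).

Answer: 4587520/43046721

Derivation:
To reach position 10 after 16 steps: need 13 steps of +1 and 3 steps of -1.
Number of such sequences: C(16,13) = 560
Each has probability (2/3)^13 · (1/3)^3 = 8192/43046721
P = 560 · 8192/43046721 = 4587520/43046721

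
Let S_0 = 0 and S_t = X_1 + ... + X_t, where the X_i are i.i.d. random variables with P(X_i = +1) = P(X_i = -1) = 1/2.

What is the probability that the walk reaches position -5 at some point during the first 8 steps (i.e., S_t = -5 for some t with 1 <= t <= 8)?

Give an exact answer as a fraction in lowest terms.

Count via complement. Let g(t,s) = #length-t paths at position s with S_1..S_t all ≠ -5.
g(t,s) = g(t-1,s-1) + g(t-1,s+1) for s ≠ -5; g(t,-5) = 0.
t=0: g(0,0)=1
t=1: g(1,-1)=1 g(1,1)=1
t=2: g(2,-2)=1 g(2,0)=2 g(2,2)=1
t=3: g(3,-3)=1 g(3,-1)=3 g(3,1)=3 g(3,3)=1
t=4: g(4,-4)=1 g(4,-2)=4 g(4,0)=6 g(4,2)=4 g(4,4)=1
t=5: g(5,-3)=5 g(5,-1)=10 g(5,1)=10 g(5,3)=5 g(5,5)=1
t=6: g(6,-4)=5 g(6,-2)=15 g(6,0)=20 g(6,2)=15 g(6,4)=6 g(6,6)=1
t=7: g(7,-3)=20 g(7,-1)=35 g(7,1)=35 g(7,3)=21 g(7,5)=7 g(7,7)=1
t=8: g(8,-4)=20 g(8,-2)=55 g(8,0)=70 g(8,2)=56 g(8,4)=28 g(8,6)=8 g(8,8)=1
Paths never hitting -5: Σ_s g(8,s) = 238
Paths hitting -5: 2^8 - 238 = 18
P = 18/256 = 9/128

Answer: 9/128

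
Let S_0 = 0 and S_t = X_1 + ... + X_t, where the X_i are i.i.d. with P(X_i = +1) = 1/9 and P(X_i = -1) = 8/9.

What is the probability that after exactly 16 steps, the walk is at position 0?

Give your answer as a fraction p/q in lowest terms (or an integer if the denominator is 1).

To be at 0 after 16 steps: need exactly 8 steps of +1 and 8 of -1.
Number of such sequences: C(16,8) = 12870
Each has probability (1/9)^8 · (8/9)^8 = 16777216/1853020188851841
P = 12870 · 16777216/1853020188851841 = 23991418880/205891132094649

Answer: 23991418880/205891132094649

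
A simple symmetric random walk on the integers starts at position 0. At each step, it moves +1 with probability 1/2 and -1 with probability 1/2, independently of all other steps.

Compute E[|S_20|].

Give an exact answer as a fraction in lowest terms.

Answer: 230945/65536

Derivation:
S_20 takes values m ≡ 0 (mod 2) with |m| ≤ 20; P(S_20=m) = C(20,(20+m)/2)/2^20.
Total paths: 2^20 = 1048576
Distribution: P(S=-20)=1/1048576, P(S=-18)=20/1048576, P(S=-16)=190/1048576, P(S=-14)=1140/1048576, P(S=-12)=4845/1048576, P(S=-10)=15504/1048576, P(S=-8)=38760/1048576, P(S=-6)=77520/1048576, P(S=-4)=125970/1048576, P(S=-2)=167960/1048576, P(S=0)=184756/1048576, P(S=2)=167960/1048576, P(S=4)=125970/1048576, P(S=6)=77520/1048576, P(S=8)=38760/1048576, P(S=10)=15504/1048576, P(S=12)=4845/1048576, P(S=14)=1140/1048576, P(S=16)=190/1048576, P(S=18)=20/1048576, P(S=20)=1/1048576
E[|S_20|] = Σ_m |m|·P(S_20=m) = 3695120/1048576 = 230945/65536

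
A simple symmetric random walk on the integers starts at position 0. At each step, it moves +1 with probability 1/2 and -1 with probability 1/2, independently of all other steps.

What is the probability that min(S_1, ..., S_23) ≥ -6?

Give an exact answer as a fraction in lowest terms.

Answer: 3558491/4194304

Derivation:
Let f(t,s) = #length-t paths at position s with S_1..S_t all ≥ -6.
f(t,s) = f(t-1,s-1) + f(t-1,s+1) for s ≥ -6; f(t,s) = 0 for s < -6.
t=0: f(0,0)=1
t=1: f(1,-1)=1 f(1,1)=1
t=2: f(2,-2)=1 f(2,0)=2 f(2,2)=1
t=3: f(3,-3)=1 f(3,-1)=3 f(3,1)=3 f(3,3)=1
t=4: f(4,-4)=1 f(4,-2)=4 f(4,0)=6 f(4,2)=4 f(4,4)=1
t=5: f(5,-5)=1 f(5,-3)=5 f(5,-1)=10 f(5,1)=10 f(5,3)=5 f(5,5)=1
t=6: f(6,-6)=1 f(6,-4)=6 f(6,-2)=15 f(6,0)=20 f(6,2)=15 f(6,4)=6 f(6,6)=1
t=7: f(7,-5)=7 f(7,-3)=21 f(7,-1)=35 f(7,1)=35 f(7,3)=21 f(7,5)=7 f(7,7)=1
t=8: f(8,-6)=7 f(8,-4)=28 f(8,-2)=56 f(8,0)=70 f(8,2)=56 f(8,4)=28 f(8,6)=8 f(8,8)=1
t=9: f(9,-5)=35 f(9,-3)=84 f(9,-1)=126 f(9,1)=126 f(9,3)=84 f(9,5)=36 f(9,7)=9 f(9,9)=1
t=10: f(10,-6)=35 f(10,-4)=119 f(10,-2)=210 f(10,0)=252 f(10,2)=210 f(10,4)=120 f(10,6)=45 f(10,8)=10 f(10,10)=1
t=11: f(11,-5)=154 f(11,-3)=329 f(11,-1)=462 f(11,1)=462 f(11,3)=330 f(11,5)=165 f(11,7)=55 f(11,9)=11 f(11,11)=1
t=12: f(12,-6)=154 f(12,-4)=483 f(12,-2)=791 f(12,0)=924 f(12,2)=792 f(12,4)=495 f(12,6)=220 f(12,8)=66 f(12,10)=12 f(12,12)=1
t=13: f(13,-5)=637 f(13,-3)=1274 f(13,-1)=1715 f(13,1)=1716 f(13,3)=1287 f(13,5)=715 f(13,7)=286 f(13,9)=78 f(13,11)=13 f(13,13)=1
t=14: f(14,-6)=637 f(14,-4)=1911 f(14,-2)=2989 f(14,0)=3431 f(14,2)=3003 f(14,4)=2002 f(14,6)=1001 f(14,8)=364 f(14,10)=91 f(14,12)=14 f(14,14)=1
t=15: f(15,-5)=2548 f(15,-3)=4900 f(15,-1)=6420 f(15,1)=6434 f(15,3)=5005 f(15,5)=3003 f(15,7)=1365 f(15,9)=455 f(15,11)=105 f(15,13)=15 f(15,15)=1
t=16: f(16,-6)=2548 f(16,-4)=7448 f(16,-2)=11320 f(16,0)=12854 f(16,2)=11439 f(16,4)=8008 f(16,6)=4368 f(16,8)=1820 f(16,10)=560 f(16,12)=120 f(16,14)=16 f(16,16)=1
t=17: f(17,-5)=9996 f(17,-3)=18768 f(17,-1)=24174 f(17,1)=24293 f(17,3)=19447 f(17,5)=12376 f(17,7)=6188 f(17,9)=2380 f(17,11)=680 f(17,13)=136 f(17,15)=17 f(17,17)=1
t=18: f(18,-6)=9996 f(18,-4)=28764 f(18,-2)=42942 f(18,0)=48467 f(18,2)=43740 f(18,4)=31823 f(18,6)=18564 f(18,8)=8568 f(18,10)=3060 f(18,12)=816 f(18,14)=153 f(18,16)=18 f(18,18)=1
t=19: f(19,-5)=38760 f(19,-3)=71706 f(19,-1)=91409 f(19,1)=92207 f(19,3)=75563 f(19,5)=50387 f(19,7)=27132 f(19,9)=11628 f(19,11)=3876 f(19,13)=969 f(19,15)=171 f(19,17)=19 f(19,19)=1
t=20: f(20,-6)=38760 f(20,-4)=110466 f(20,-2)=163115 f(20,0)=183616 f(20,2)=167770 f(20,4)=125950 f(20,6)=77519 f(20,8)=38760 f(20,10)=15504 f(20,12)=4845 f(20,14)=1140 f(20,16)=190 f(20,18)=20 f(20,20)=1
t=21: f(21,-5)=149226 f(21,-3)=273581 f(21,-1)=346731 f(21,1)=351386 f(21,3)=293720 f(21,5)=203469 f(21,7)=116279 f(21,9)=54264 f(21,11)=20349 f(21,13)=5985 f(21,15)=1330 f(21,17)=210 f(21,19)=21 f(21,21)=1
t=22: f(22,-6)=149226 f(22,-4)=422807 f(22,-2)=620312 f(22,0)=698117 f(22,2)=645106 f(22,4)=497189 f(22,6)=319748 f(22,8)=170543 f(22,10)=74613 f(22,12)=26334 f(22,14)=7315 f(22,16)=1540 f(22,18)=231 f(22,20)=22 f(22,22)=1
t=23: f(23,-5)=572033 f(23,-3)=1043119 f(23,-1)=1318429 f(23,1)=1343223 f(23,3)=1142295 f(23,5)=816937 f(23,7)=490291 f(23,9)=245156 f(23,11)=100947 f(23,13)=33649 f(23,15)=8855 f(23,17)=1771 f(23,19)=253 f(23,21)=23 f(23,23)=1
Σ_s f(23,s) = 7116982
P = 7116982/8388608 = 3558491/4194304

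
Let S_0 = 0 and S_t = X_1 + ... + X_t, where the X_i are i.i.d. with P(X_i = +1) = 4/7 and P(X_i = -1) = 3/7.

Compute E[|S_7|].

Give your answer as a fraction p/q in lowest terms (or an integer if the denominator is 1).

Answer: 39001/16807

Derivation:
S_7 takes values m ≡ 1 (mod 2) with |m| ≤ 7; P(S_7=m) = C(7,(7+m)/2) · (4/7)^((7+m)/2) · (3/7)^((7-m)/2).
Distribution: P(S=-7)=2187/823543, P(S=-5)=2916/117649, P(S=-3)=11664/117649, P(S=-1)=25920/117649, P(S=1)=34560/117649, P(S=3)=27648/117649, P(S=5)=12288/117649, P(S=7)=16384/823543
E[|S_7|] = Σ_m |m|·P(S_7=m) = 39001/16807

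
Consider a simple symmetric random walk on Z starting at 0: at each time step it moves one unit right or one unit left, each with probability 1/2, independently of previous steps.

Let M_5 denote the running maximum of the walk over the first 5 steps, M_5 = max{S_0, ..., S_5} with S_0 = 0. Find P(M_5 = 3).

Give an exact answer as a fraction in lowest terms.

Answer: 5/32

Derivation:
Let M_5 = max(S_0,...,S_5). Use the reflection principle: for j ≥ 1, #{paths with M_5 ≥ j} = #{S_5 ≥ j} + #{S_5 ≥ j+1}.
By reflection, #{M_5 ≥ 3} = #{S_5 ≥ 3} + #{S_5 ≥ 4} = 6 + 1 = 7.
#{M_5 ≥ 4} = #{S_5 ≥ 4} + #{S_5 ≥ 5} = 1 + 1 = 2.
#{M_5 = 3} = 7 - 2 = 5.
P(M_5 = 3) = 5/32 = 5/32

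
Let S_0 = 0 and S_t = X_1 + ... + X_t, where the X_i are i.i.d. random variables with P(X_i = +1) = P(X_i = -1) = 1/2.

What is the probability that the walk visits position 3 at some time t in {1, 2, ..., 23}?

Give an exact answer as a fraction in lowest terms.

Answer: 2270193/4194304

Derivation:
Count via complement. Let g(t,s) = #length-t paths at position s with S_1..S_t all ≠ 3.
g(t,s) = g(t-1,s-1) + g(t-1,s+1) for s ≠ 3; g(t,3) = 0.
t=0: g(0,0)=1
t=1: g(1,-1)=1 g(1,1)=1
t=2: g(2,-2)=1 g(2,0)=2 g(2,2)=1
t=3: g(3,-3)=1 g(3,-1)=3 g(3,1)=3
t=4: g(4,-4)=1 g(4,-2)=4 g(4,0)=6 g(4,2)=3
t=5: g(5,-5)=1 g(5,-3)=5 g(5,-1)=10 g(5,1)=9
t=6: g(6,-6)=1 g(6,-4)=6 g(6,-2)=15 g(6,0)=19 g(6,2)=9
t=7: g(7,-7)=1 g(7,-5)=7 g(7,-3)=21 g(7,-1)=34 g(7,1)=28
t=8: g(8,-8)=1 g(8,-6)=8 g(8,-4)=28 g(8,-2)=55 g(8,0)=62 g(8,2)=28
t=9: g(9,-9)=1 g(9,-7)=9 g(9,-5)=36 g(9,-3)=83 g(9,-1)=117 g(9,1)=90
t=10: g(10,-10)=1 g(10,-8)=10 g(10,-6)=45 g(10,-4)=119 g(10,-2)=200 g(10,0)=207 g(10,2)=90
t=11: g(11,-11)=1 g(11,-9)=11 g(11,-7)=55 g(11,-5)=164 g(11,-3)=319 g(11,-1)=407 g(11,1)=297
t=12: g(12,-12)=1 g(12,-10)=12 g(12,-8)=66 g(12,-6)=219 g(12,-4)=483 g(12,-2)=726 g(12,0)=704 g(12,2)=297
t=13: g(13,-13)=1 g(13,-11)=13 g(13,-9)=78 g(13,-7)=285 g(13,-5)=702 g(13,-3)=1209 g(13,-1)=1430 g(13,1)=1001
t=14: g(14,-14)=1 g(14,-12)=14 g(14,-10)=91 g(14,-8)=363 g(14,-6)=987 g(14,-4)=1911 g(14,-2)=2639 g(14,0)=2431 g(14,2)=1001
t=15: g(15,-15)=1 g(15,-13)=15 g(15,-11)=105 g(15,-9)=454 g(15,-7)=1350 g(15,-5)=2898 g(15,-3)=4550 g(15,-1)=5070 g(15,1)=3432
t=16: g(16,-16)=1 g(16,-14)=16 g(16,-12)=120 g(16,-10)=559 g(16,-8)=1804 g(16,-6)=4248 g(16,-4)=7448 g(16,-2)=9620 g(16,0)=8502 g(16,2)=3432
t=17: g(17,-17)=1 g(17,-15)=17 g(17,-13)=136 g(17,-11)=679 g(17,-9)=2363 g(17,-7)=6052 g(17,-5)=11696 g(17,-3)=17068 g(17,-1)=18122 g(17,1)=11934
t=18: g(18,-18)=1 g(18,-16)=18 g(18,-14)=153 g(18,-12)=815 g(18,-10)=3042 g(18,-8)=8415 g(18,-6)=17748 g(18,-4)=28764 g(18,-2)=35190 g(18,0)=30056 g(18,2)=11934
t=19: g(19,-19)=1 g(19,-17)=19 g(19,-15)=171 g(19,-13)=968 g(19,-11)=3857 g(19,-9)=11457 g(19,-7)=26163 g(19,-5)=46512 g(19,-3)=63954 g(19,-1)=65246 g(19,1)=41990
t=20: g(20,-20)=1 g(20,-18)=20 g(20,-16)=190 g(20,-14)=1139 g(20,-12)=4825 g(20,-10)=15314 g(20,-8)=37620 g(20,-6)=72675 g(20,-4)=110466 g(20,-2)=129200 g(20,0)=107236 g(20,2)=41990
t=21: g(21,-21)=1 g(21,-19)=21 g(21,-17)=210 g(21,-15)=1329 g(21,-13)=5964 g(21,-11)=20139 g(21,-9)=52934 g(21,-7)=110295 g(21,-5)=183141 g(21,-3)=239666 g(21,-1)=236436 g(21,1)=149226
t=22: g(22,-22)=1 g(22,-20)=22 g(22,-18)=231 g(22,-16)=1539 g(22,-14)=7293 g(22,-12)=26103 g(22,-10)=73073 g(22,-8)=163229 g(22,-6)=293436 g(22,-4)=422807 g(22,-2)=476102 g(22,0)=385662 g(22,2)=149226
t=23: g(23,-23)=1 g(23,-21)=23 g(23,-19)=253 g(23,-17)=1770 g(23,-15)=8832 g(23,-13)=33396 g(23,-11)=99176 g(23,-9)=236302 g(23,-7)=456665 g(23,-5)=716243 g(23,-3)=898909 g(23,-1)=861764 g(23,1)=534888
Paths never hitting 3: Σ_s g(23,s) = 3848222
Paths hitting 3: 2^23 - 3848222 = 4540386
P = 4540386/8388608 = 2270193/4194304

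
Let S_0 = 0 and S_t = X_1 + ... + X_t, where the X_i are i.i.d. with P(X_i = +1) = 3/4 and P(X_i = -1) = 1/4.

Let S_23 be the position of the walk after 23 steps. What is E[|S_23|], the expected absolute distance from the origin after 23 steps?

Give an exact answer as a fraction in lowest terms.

Answer: 25323197417533/2199023255552

Derivation:
S_23 takes values m ≡ 1 (mod 2) with |m| ≤ 23; P(S_23=m) = C(23,(23+m)/2) · (3/4)^((23+m)/2) · (1/4)^((23-m)/2).
Distribution: P(S=-23)=1/70368744177664, P(S=-21)=69/70368744177664, P(S=-19)=2277/70368744177664, P(S=-17)=47817/70368744177664, P(S=-15)=717255/70368744177664, P(S=-13)=8176707/70368744177664, P(S=-11)=73590363/70368744177664, P(S=-9)=536158359/70368744177664, P(S=-7)=1608475077/35184372088832, P(S=-5)=8042375385/35184372088832, P(S=-3)=33777976617/35184372088832, P(S=-1)=119758280733/35184372088832, P(S=1)=359274842199/35184372088832, P(S=3)=912005368659/35184372088832, P(S=5)=1954297218555/35184372088832, P(S=7)=3517734993399/35184372088832, P(S=9)=10553204980197/70368744177664, P(S=11)=13036312034361/70368744177664, P(S=13)=13036312034361/70368744177664, P(S=15)=10291825290285/70368744177664, P(S=17)=6175095174171/70368744177664, P(S=19)=2646469360359/70368744177664, P(S=21)=721764371007/70368744177664, P(S=23)=94143178827/70368744177664
E[|S_23|] = Σ_m |m|·P(S_23=m) = 25323197417533/2199023255552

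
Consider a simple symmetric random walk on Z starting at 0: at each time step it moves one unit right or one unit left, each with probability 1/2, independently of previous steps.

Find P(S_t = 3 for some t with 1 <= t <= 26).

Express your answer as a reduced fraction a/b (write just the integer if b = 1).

Answer: 1168527/2097152

Derivation:
Count via complement. Let g(t,s) = #length-t paths at position s with S_1..S_t all ≠ 3.
g(t,s) = g(t-1,s-1) + g(t-1,s+1) for s ≠ 3; g(t,3) = 0.
t=0: g(0,0)=1
t=1: g(1,-1)=1 g(1,1)=1
t=2: g(2,-2)=1 g(2,0)=2 g(2,2)=1
t=3: g(3,-3)=1 g(3,-1)=3 g(3,1)=3
t=4: g(4,-4)=1 g(4,-2)=4 g(4,0)=6 g(4,2)=3
t=5: g(5,-5)=1 g(5,-3)=5 g(5,-1)=10 g(5,1)=9
t=6: g(6,-6)=1 g(6,-4)=6 g(6,-2)=15 g(6,0)=19 g(6,2)=9
t=7: g(7,-7)=1 g(7,-5)=7 g(7,-3)=21 g(7,-1)=34 g(7,1)=28
t=8: g(8,-8)=1 g(8,-6)=8 g(8,-4)=28 g(8,-2)=55 g(8,0)=62 g(8,2)=28
t=9: g(9,-9)=1 g(9,-7)=9 g(9,-5)=36 g(9,-3)=83 g(9,-1)=117 g(9,1)=90
t=10: g(10,-10)=1 g(10,-8)=10 g(10,-6)=45 g(10,-4)=119 g(10,-2)=200 g(10,0)=207 g(10,2)=90
t=11: g(11,-11)=1 g(11,-9)=11 g(11,-7)=55 g(11,-5)=164 g(11,-3)=319 g(11,-1)=407 g(11,1)=297
t=12: g(12,-12)=1 g(12,-10)=12 g(12,-8)=66 g(12,-6)=219 g(12,-4)=483 g(12,-2)=726 g(12,0)=704 g(12,2)=297
t=13: g(13,-13)=1 g(13,-11)=13 g(13,-9)=78 g(13,-7)=285 g(13,-5)=702 g(13,-3)=1209 g(13,-1)=1430 g(13,1)=1001
t=14: g(14,-14)=1 g(14,-12)=14 g(14,-10)=91 g(14,-8)=363 g(14,-6)=987 g(14,-4)=1911 g(14,-2)=2639 g(14,0)=2431 g(14,2)=1001
t=15: g(15,-15)=1 g(15,-13)=15 g(15,-11)=105 g(15,-9)=454 g(15,-7)=1350 g(15,-5)=2898 g(15,-3)=4550 g(15,-1)=5070 g(15,1)=3432
t=16: g(16,-16)=1 g(16,-14)=16 g(16,-12)=120 g(16,-10)=559 g(16,-8)=1804 g(16,-6)=4248 g(16,-4)=7448 g(16,-2)=9620 g(16,0)=8502 g(16,2)=3432
t=17: g(17,-17)=1 g(17,-15)=17 g(17,-13)=136 g(17,-11)=679 g(17,-9)=2363 g(17,-7)=6052 g(17,-5)=11696 g(17,-3)=17068 g(17,-1)=18122 g(17,1)=11934
t=18: g(18,-18)=1 g(18,-16)=18 g(18,-14)=153 g(18,-12)=815 g(18,-10)=3042 g(18,-8)=8415 g(18,-6)=17748 g(18,-4)=28764 g(18,-2)=35190 g(18,0)=30056 g(18,2)=11934
t=19: g(19,-19)=1 g(19,-17)=19 g(19,-15)=171 g(19,-13)=968 g(19,-11)=3857 g(19,-9)=11457 g(19,-7)=26163 g(19,-5)=46512 g(19,-3)=63954 g(19,-1)=65246 g(19,1)=41990
t=20: g(20,-20)=1 g(20,-18)=20 g(20,-16)=190 g(20,-14)=1139 g(20,-12)=4825 g(20,-10)=15314 g(20,-8)=37620 g(20,-6)=72675 g(20,-4)=110466 g(20,-2)=129200 g(20,0)=107236 g(20,2)=41990
t=21: g(21,-21)=1 g(21,-19)=21 g(21,-17)=210 g(21,-15)=1329 g(21,-13)=5964 g(21,-11)=20139 g(21,-9)=52934 g(21,-7)=110295 g(21,-5)=183141 g(21,-3)=239666 g(21,-1)=236436 g(21,1)=149226
t=22: g(22,-22)=1 g(22,-20)=22 g(22,-18)=231 g(22,-16)=1539 g(22,-14)=7293 g(22,-12)=26103 g(22,-10)=73073 g(22,-8)=163229 g(22,-6)=293436 g(22,-4)=422807 g(22,-2)=476102 g(22,0)=385662 g(22,2)=149226
t=23: g(23,-23)=1 g(23,-21)=23 g(23,-19)=253 g(23,-17)=1770 g(23,-15)=8832 g(23,-13)=33396 g(23,-11)=99176 g(23,-9)=236302 g(23,-7)=456665 g(23,-5)=716243 g(23,-3)=898909 g(23,-1)=861764 g(23,1)=534888
t=24: g(24,-24)=1 g(24,-22)=24 g(24,-20)=276 g(24,-18)=2023 g(24,-16)=10602 g(24,-14)=42228 g(24,-12)=132572 g(24,-10)=335478 g(24,-8)=692967 g(24,-6)=1172908 g(24,-4)=1615152 g(24,-2)=1760673 g(24,0)=1396652 g(24,2)=534888
t=25: g(25,-25)=1 g(25,-23)=25 g(25,-21)=300 g(25,-19)=2299 g(25,-17)=12625 g(25,-15)=52830 g(25,-13)=174800 g(25,-11)=468050 g(25,-9)=1028445 g(25,-7)=1865875 g(25,-5)=2788060 g(25,-3)=3375825 g(25,-1)=3157325 g(25,1)=1931540
t=26: g(26,-26)=1 g(26,-24)=26 g(26,-22)=325 g(26,-20)=2599 g(26,-18)=14924 g(26,-16)=65455 g(26,-14)=227630 g(26,-12)=642850 g(26,-10)=1496495 g(26,-8)=2894320 g(26,-6)=4653935 g(26,-4)=6163885 g(26,-2)=6533150 g(26,0)=5088865 g(26,2)=1931540
Paths never hitting 3: Σ_s g(26,s) = 29716000
Paths hitting 3: 2^26 - 29716000 = 37392864
P = 37392864/67108864 = 1168527/2097152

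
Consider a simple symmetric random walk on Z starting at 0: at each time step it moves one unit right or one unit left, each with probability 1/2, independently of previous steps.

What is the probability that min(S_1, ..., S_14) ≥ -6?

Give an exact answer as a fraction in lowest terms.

Let f(t,s) = #length-t paths at position s with S_1..S_t all ≥ -6.
f(t,s) = f(t-1,s-1) + f(t-1,s+1) for s ≥ -6; f(t,s) = 0 for s < -6.
t=0: f(0,0)=1
t=1: f(1,-1)=1 f(1,1)=1
t=2: f(2,-2)=1 f(2,0)=2 f(2,2)=1
t=3: f(3,-3)=1 f(3,-1)=3 f(3,1)=3 f(3,3)=1
t=4: f(4,-4)=1 f(4,-2)=4 f(4,0)=6 f(4,2)=4 f(4,4)=1
t=5: f(5,-5)=1 f(5,-3)=5 f(5,-1)=10 f(5,1)=10 f(5,3)=5 f(5,5)=1
t=6: f(6,-6)=1 f(6,-4)=6 f(6,-2)=15 f(6,0)=20 f(6,2)=15 f(6,4)=6 f(6,6)=1
t=7: f(7,-5)=7 f(7,-3)=21 f(7,-1)=35 f(7,1)=35 f(7,3)=21 f(7,5)=7 f(7,7)=1
t=8: f(8,-6)=7 f(8,-4)=28 f(8,-2)=56 f(8,0)=70 f(8,2)=56 f(8,4)=28 f(8,6)=8 f(8,8)=1
t=9: f(9,-5)=35 f(9,-3)=84 f(9,-1)=126 f(9,1)=126 f(9,3)=84 f(9,5)=36 f(9,7)=9 f(9,9)=1
t=10: f(10,-6)=35 f(10,-4)=119 f(10,-2)=210 f(10,0)=252 f(10,2)=210 f(10,4)=120 f(10,6)=45 f(10,8)=10 f(10,10)=1
t=11: f(11,-5)=154 f(11,-3)=329 f(11,-1)=462 f(11,1)=462 f(11,3)=330 f(11,5)=165 f(11,7)=55 f(11,9)=11 f(11,11)=1
t=12: f(12,-6)=154 f(12,-4)=483 f(12,-2)=791 f(12,0)=924 f(12,2)=792 f(12,4)=495 f(12,6)=220 f(12,8)=66 f(12,10)=12 f(12,12)=1
t=13: f(13,-5)=637 f(13,-3)=1274 f(13,-1)=1715 f(13,1)=1716 f(13,3)=1287 f(13,5)=715 f(13,7)=286 f(13,9)=78 f(13,11)=13 f(13,13)=1
t=14: f(14,-6)=637 f(14,-4)=1911 f(14,-2)=2989 f(14,0)=3431 f(14,2)=3003 f(14,4)=2002 f(14,6)=1001 f(14,8)=364 f(14,10)=91 f(14,12)=14 f(14,14)=1
Σ_s f(14,s) = 15444
P = 15444/16384 = 3861/4096

Answer: 3861/4096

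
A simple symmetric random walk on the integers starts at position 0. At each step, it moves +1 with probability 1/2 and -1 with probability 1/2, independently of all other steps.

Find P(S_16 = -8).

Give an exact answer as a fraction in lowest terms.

To reach position -8 after 16 steps: need 4 steps of +1 and 12 of -1.
Favorable paths: C(16,4) = 1820
Total paths: 2^16 = 65536
P = 1820/65536 = 455/16384

Answer: 455/16384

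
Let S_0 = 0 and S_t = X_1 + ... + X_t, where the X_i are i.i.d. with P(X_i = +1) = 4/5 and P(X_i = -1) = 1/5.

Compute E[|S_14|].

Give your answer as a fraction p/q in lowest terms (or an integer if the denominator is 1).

S_14 takes values m ≡ 0 (mod 2) with |m| ≤ 14; P(S_14=m) = C(14,(14+m)/2) · (4/5)^((14+m)/2) · (1/5)^((14-m)/2).
Distribution: P(S=-14)=1/6103515625, P(S=-12)=56/6103515625, P(S=-10)=1456/6103515625, P(S=-8)=23296/6103515625, P(S=-6)=256256/6103515625, P(S=-4)=2050048/6103515625, P(S=-2)=12300288/6103515625, P(S=0)=56229888/6103515625, P(S=2)=196804608/6103515625, P(S=4)=524812288/6103515625, P(S=6)=1049624576/6103515625, P(S=8)=1526726656/6103515625, P(S=10)=1526726656/6103515625, P(S=12)=939524096/6103515625, P(S=14)=268435456/6103515625
E[|S_14|] = Σ_m |m|·P(S_14=m) = 51338611086/6103515625

Answer: 51338611086/6103515625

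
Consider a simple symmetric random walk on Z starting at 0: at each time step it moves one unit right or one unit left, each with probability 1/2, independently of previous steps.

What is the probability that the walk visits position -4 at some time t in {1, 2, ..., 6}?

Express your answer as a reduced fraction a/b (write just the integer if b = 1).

Answer: 1/8

Derivation:
Count via complement. Let g(t,s) = #length-t paths at position s with S_1..S_t all ≠ -4.
g(t,s) = g(t-1,s-1) + g(t-1,s+1) for s ≠ -4; g(t,-4) = 0.
t=0: g(0,0)=1
t=1: g(1,-1)=1 g(1,1)=1
t=2: g(2,-2)=1 g(2,0)=2 g(2,2)=1
t=3: g(3,-3)=1 g(3,-1)=3 g(3,1)=3 g(3,3)=1
t=4: g(4,-2)=4 g(4,0)=6 g(4,2)=4 g(4,4)=1
t=5: g(5,-3)=4 g(5,-1)=10 g(5,1)=10 g(5,3)=5 g(5,5)=1
t=6: g(6,-2)=14 g(6,0)=20 g(6,2)=15 g(6,4)=6 g(6,6)=1
Paths never hitting -4: Σ_s g(6,s) = 56
Paths hitting -4: 2^6 - 56 = 8
P = 8/64 = 1/8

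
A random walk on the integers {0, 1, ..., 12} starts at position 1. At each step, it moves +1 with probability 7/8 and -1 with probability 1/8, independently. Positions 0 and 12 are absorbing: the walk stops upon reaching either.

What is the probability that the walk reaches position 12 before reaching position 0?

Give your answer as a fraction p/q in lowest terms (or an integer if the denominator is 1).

Answer: 1977326743/2306881200

Derivation:
Biased walk: p = 7/8, q = 1/8, r = q/p = 1/7
Gambler's ruin: P(hit 12 before 0 | start at 1) = (1 - r^a)/(1 - r^N)
r^1 = 1/7; r^12 = 1/13841287201
P = (1 - 1/7) / (1 - 1/13841287201) = 6/7 / 13841287200/13841287201 = 1977326743/2306881200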